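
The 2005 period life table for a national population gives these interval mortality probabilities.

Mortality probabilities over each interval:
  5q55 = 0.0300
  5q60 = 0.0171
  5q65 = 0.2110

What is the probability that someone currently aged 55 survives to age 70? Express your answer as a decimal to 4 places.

0.7522

The overall survival probability is (1 − 0.0300) × (1 − 0.0171) × (1 − 0.2110).
= 0.9700 × 0.9829 × 0.7890 = 0.752243.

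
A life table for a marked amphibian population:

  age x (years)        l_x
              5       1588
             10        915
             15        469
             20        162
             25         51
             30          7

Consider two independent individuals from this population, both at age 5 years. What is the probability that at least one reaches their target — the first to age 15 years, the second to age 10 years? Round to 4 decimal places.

0.7014

p₁ = l_15/l_5 = 469/1588 = 0.295340; p₂ = l_10/l_5 = 915/1588 = 0.576196.
P(at least one) = 1 − (1−p₁)(1−p₂) = 1 − 0.704660 × 0.423804 = 0.701362.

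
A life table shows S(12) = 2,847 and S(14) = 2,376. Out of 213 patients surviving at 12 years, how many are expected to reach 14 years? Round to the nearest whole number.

178

The relevant probability is 2,376/2,847 = 0.834563.
Expected number = 213 × 0.834563 = 178.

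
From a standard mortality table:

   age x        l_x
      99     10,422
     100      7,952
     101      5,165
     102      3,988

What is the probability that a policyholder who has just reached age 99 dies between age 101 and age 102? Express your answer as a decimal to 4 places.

0.1129

We want 2|1q99 = (l_101 − l_102)/l_99.
This is the probability of reaching 101 but not 102, conditional on being alive at 99: (l_101 − l_102) / l_99.
= (5,165 − 3,988) / 10,422 = 1,177 / 10,422 = 0.112934.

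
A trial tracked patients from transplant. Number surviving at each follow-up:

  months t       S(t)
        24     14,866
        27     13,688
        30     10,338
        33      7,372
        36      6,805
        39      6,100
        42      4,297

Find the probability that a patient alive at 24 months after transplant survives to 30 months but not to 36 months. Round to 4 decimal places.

0.2377

This is the probability of reaching 30 but not 36, conditional on being alive at 24: (S(30) − S(36)) / S(24).
= (10,338 − 6,805) / 14,866 = 3,533 / 14,866 = 0.237656.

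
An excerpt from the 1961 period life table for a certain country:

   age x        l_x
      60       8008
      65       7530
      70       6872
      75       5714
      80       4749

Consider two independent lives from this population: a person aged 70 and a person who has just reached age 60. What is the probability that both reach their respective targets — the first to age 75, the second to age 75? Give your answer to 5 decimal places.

0.59330

p₁ = l_75/l_70 = 5714/6872 = 0.831490; p₂ = l_75/l_60 = 5714/8008 = 0.713536.
P(both) = p₁ × p₂ = 0.831490 × 0.713536 = 0.593298.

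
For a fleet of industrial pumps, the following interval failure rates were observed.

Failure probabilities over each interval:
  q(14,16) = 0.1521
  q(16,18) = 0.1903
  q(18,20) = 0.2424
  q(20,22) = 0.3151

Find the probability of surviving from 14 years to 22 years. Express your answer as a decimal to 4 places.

0.3562

P(survive 14→22) = (1 − 0.1521) × (1 − 0.1903) × (1 − 0.2424) × (1 − 0.3151).
= 0.8479 × 0.8097 × 0.7576 × 0.6849 = 0.356234.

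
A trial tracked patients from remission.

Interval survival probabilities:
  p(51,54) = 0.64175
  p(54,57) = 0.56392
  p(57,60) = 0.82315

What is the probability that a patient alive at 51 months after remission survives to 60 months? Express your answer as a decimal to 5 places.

The overall survival probability is 0.64175 × 0.56392 × 0.82315.
= 0.297894.

0.29789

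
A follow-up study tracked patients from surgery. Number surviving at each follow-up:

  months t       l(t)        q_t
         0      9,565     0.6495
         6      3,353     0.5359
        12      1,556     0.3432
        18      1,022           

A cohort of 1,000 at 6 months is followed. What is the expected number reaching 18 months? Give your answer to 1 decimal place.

The relevant probability is 1,022/3,353 = 0.304802.
Expected number = 1,000 × 0.304802 = 304.8.

304.8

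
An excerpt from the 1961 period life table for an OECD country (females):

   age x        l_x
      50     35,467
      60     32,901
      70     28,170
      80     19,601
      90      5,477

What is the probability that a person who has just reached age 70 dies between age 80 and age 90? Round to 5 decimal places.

0.50138

We want 10|10q70 = (l_80 − l_90)/l_70.
This is the probability of reaching 80 but not 90, conditional on being alive at 70: (l_80 − l_90) / l_70.
= (19,601 − 5,477) / 28,170 = 14,124 / 28,170 = 0.501384.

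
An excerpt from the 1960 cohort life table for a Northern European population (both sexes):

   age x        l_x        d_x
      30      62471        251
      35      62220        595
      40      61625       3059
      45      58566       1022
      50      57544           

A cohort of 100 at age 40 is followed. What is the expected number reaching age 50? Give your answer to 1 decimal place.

93.4

The relevant probability is 57544/61625 = 0.933777.
Expected number = 100 × 0.933777 = 93.4.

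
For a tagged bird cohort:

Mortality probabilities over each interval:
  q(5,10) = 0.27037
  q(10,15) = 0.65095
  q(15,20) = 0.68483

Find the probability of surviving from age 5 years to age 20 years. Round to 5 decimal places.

Survival from 5 to 20 is the product of surviving each interval: (1 − 0.27037) × (1 − 0.65095) × (1 − 0.68483).
= 0.72963 × 0.34905 × 0.31517 = 0.080267.

0.08027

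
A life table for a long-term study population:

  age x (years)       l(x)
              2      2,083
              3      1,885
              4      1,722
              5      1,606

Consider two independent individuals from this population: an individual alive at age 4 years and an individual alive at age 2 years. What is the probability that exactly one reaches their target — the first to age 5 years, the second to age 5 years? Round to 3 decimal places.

0.266

p₁ = l(5)/l(4) = 1,606/1,722 = 0.932636; p₂ = l(5)/l(2) = 1,606/2,083 = 0.771003.
P(exactly one) = p₁(1−p₂) + (1−p₁)p₂ = 0.213571 + 0.051938 = 0.265509.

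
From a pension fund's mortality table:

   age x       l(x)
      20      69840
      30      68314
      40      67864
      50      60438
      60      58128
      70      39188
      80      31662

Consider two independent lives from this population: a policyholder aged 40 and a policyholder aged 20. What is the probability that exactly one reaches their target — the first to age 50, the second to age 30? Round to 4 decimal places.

p₁ = l(50)/l(40) = 60438/67864 = 0.890575; p₂ = l(30)/l(20) = 68314/69840 = 0.978150.
P(exactly one) = p₁(1−p₂) + (1−p₁)p₂ = 0.019459 + 0.107034 = 0.126493.

0.1265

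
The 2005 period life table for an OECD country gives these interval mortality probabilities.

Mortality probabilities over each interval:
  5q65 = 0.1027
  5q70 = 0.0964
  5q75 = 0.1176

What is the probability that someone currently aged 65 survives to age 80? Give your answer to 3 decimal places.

Survival from 65 to 80 is the product of surviving each interval: (1 − 0.1027) × (1 − 0.0964) × (1 − 0.1176).
= 0.8973 × 0.9036 × 0.8824 = 0.715450.

0.715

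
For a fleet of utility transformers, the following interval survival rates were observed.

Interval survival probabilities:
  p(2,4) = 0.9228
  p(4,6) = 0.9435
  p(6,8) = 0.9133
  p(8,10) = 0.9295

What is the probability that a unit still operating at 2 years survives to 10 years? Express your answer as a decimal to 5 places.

Chaining the interval survival probabilities: 0.9228 × 0.9435 × 0.9133 × 0.9295.
= 0.739116.

0.73912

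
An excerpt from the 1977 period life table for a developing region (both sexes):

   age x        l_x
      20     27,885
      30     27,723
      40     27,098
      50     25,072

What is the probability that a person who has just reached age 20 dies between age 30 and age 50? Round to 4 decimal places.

This is the probability of reaching 30 but not 50, conditional on being alive at 20: (l_30 − l_50) / l_20.
= (27,723 − 25,072) / 27,885 = 2,651 / 27,885 = 0.095069.

0.0951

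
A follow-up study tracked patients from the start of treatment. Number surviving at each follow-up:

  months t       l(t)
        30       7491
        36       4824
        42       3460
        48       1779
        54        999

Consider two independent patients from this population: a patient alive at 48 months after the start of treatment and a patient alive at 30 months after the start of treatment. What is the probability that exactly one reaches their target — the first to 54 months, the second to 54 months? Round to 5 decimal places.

0.54513

p₁ = l(54)/l(48) = 999/1779 = 0.561551; p₂ = l(54)/l(30) = 999/7491 = 0.133360.
P(exactly one) = p₁(1−p₂) + (1−p₁)p₂ = 0.486663 + 0.058472 = 0.545134.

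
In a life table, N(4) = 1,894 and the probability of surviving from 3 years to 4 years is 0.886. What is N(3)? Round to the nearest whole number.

2138

N(3) = N(4) / p = 1,894 / 0.886 = 2138.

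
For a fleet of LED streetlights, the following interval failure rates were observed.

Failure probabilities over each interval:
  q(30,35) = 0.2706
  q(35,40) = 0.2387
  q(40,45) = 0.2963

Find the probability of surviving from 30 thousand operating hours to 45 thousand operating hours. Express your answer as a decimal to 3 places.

The overall survival probability is (1 − 0.2706) × (1 − 0.2387) × (1 − 0.2963).
= 0.7294 × 0.7613 × 0.7037 = 0.390759.

0.391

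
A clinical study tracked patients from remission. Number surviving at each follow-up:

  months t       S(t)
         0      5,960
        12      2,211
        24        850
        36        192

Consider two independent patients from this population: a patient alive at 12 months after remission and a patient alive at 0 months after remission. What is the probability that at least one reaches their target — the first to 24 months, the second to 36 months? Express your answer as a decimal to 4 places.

0.4043

p₁ = S(24)/S(12) = 850/2,211 = 0.384441; p₂ = S(36)/S(0) = 192/5,960 = 0.032215.
P(at least one) = 1 − (1−p₁)(1−p₂) = 1 − 0.615559 × 0.967785 = 0.404271.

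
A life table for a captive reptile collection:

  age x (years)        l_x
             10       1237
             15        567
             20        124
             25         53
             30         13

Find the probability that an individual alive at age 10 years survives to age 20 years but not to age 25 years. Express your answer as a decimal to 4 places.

0.0574

This is the probability of reaching 20 but not 25, conditional on being alive at 10: (l_20 − l_25) / l_10.
= (124 − 53) / 1237 = 71 / 1237 = 0.057397.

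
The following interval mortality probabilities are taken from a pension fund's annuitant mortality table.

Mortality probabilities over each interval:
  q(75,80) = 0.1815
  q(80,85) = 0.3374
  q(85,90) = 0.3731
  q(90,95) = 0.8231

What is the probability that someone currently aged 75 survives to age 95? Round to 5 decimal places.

0.06014

Chaining the interval survival probabilities: (1 − 0.1815) × (1 − 0.3374) × (1 − 0.3731) × (1 − 0.8231).
= 0.8185 × 0.6626 × 0.6269 × 0.1769 = 0.060145.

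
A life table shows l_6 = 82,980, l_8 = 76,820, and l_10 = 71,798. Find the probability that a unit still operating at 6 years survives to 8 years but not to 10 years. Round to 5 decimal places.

0.06052

This is the probability of reaching 8 but not 10, conditional on being operational at 6: (l_8 − l_10) / l_6.
= (76,820 − 71,798) / 82,980 = 5,022 / 82,980 = 0.060521.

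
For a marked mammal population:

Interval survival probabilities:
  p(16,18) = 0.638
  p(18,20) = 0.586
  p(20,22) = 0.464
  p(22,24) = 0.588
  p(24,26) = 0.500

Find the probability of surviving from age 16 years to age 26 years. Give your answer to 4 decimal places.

0.0510

P(survive 16→26) = 0.638 × 0.586 × 0.464 × 0.588 × 0.500.
= 0.051002.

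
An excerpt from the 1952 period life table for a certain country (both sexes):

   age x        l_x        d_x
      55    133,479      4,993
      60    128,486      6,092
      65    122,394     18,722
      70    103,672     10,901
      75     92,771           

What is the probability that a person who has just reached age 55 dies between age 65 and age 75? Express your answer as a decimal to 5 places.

0.22193

This is the probability of reaching 65 but not 75, conditional on being alive at 55: (l_65 − l_75) / l_55.
= (122,394 − 92,771) / 133,479 = 29,623 / 133,479 = 0.221930.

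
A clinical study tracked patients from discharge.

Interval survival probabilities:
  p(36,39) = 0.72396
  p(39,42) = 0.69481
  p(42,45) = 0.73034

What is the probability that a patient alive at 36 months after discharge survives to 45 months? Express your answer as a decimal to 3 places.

0.367

Chaining the interval survival probabilities: 0.72396 × 0.69481 × 0.73034.
= 0.367372.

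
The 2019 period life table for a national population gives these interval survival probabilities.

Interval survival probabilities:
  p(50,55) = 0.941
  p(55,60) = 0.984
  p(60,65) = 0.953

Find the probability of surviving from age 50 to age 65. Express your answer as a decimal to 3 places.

0.882

P(survive 50→65) = 0.941 × 0.984 × 0.953.
= 0.882425.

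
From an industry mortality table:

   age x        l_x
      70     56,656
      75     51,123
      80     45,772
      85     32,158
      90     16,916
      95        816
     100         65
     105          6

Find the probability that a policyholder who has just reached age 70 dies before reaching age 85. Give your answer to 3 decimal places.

P(die before 85 | alive at 70) = 1 − l_85/l_70 = 1 − 32,158/56,656 = (24,498)/56,656 = 0.432399.

0.432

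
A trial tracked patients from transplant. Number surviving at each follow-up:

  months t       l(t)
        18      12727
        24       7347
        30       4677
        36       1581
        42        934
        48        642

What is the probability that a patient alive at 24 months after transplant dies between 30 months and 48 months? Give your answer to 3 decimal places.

0.549

This is the probability of reaching 30 but not 48, conditional on being alive at 24: (l(30) − l(48)) / l(24).
= (4677 − 642) / 7347 = 4035 / 7347 = 0.549204.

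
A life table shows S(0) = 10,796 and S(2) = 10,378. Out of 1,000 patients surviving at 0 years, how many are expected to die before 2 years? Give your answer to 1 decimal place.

The relevant probability is 1 − 10,378/10,796 = 0.038718.
Expected number = 1,000 × 0.038718 = 38.7.

38.7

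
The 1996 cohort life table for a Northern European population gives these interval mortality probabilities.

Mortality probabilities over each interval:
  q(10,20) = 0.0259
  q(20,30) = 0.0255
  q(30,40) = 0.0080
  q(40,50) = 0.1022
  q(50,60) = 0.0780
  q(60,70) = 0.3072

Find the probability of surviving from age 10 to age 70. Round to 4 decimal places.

0.5400

The overall survival probability is (1 − 0.0259) × (1 − 0.0255) × (1 − 0.0080) × (1 − 0.1022) × (1 − 0.0780) × (1 − 0.3072).
= 0.9741 × 0.9745 × 0.9920 × 0.8978 × 0.9220 × 0.6928 = 0.540027.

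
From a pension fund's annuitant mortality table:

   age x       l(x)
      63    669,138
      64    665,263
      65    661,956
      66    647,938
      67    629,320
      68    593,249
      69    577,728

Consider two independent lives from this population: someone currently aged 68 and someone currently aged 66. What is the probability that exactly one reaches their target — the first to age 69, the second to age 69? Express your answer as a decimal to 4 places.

0.1289

p₁ = l(69)/l(68) = 577,728/593,249 = 0.973837; p₂ = l(69)/l(66) = 577,728/647,938 = 0.891641.
P(exactly one) = p₁(1−p₂) + (1−p₁)p₂ = 0.105524 + 0.023328 = 0.128852.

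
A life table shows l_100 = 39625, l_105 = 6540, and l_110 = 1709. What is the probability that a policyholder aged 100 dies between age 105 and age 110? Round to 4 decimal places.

This is the probability of reaching 105 but not 110, conditional on being alive at 100: (l_105 − l_110) / l_100.
= (6540 − 1709) / 39625 = 4831 / 39625 = 0.121918.

0.1219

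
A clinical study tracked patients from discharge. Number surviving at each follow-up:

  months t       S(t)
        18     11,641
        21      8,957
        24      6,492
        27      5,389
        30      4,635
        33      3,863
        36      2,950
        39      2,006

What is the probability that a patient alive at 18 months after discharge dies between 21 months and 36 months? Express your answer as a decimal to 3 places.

0.516

This is the probability of reaching 21 but not 36, conditional on being alive at 18: (S(21) − S(36)) / S(18).
= (8,957 − 2,950) / 11,641 = 6,007 / 11,641 = 0.516021.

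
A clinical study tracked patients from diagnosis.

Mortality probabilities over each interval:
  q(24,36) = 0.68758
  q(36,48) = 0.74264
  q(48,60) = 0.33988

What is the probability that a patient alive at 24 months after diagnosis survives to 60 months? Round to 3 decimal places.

Survival from 24 to 60 is the product of surviving each interval: (1 − 0.68758) × (1 − 0.74264) × (1 − 0.33988).
= 0.31242 × 0.25736 × 0.66012 = 0.053077.

0.053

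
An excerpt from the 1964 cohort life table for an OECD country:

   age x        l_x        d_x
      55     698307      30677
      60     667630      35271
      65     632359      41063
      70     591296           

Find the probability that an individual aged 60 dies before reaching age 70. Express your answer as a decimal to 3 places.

P(die before 70 | alive at 60) = 1 − l_70/l_60 = 1 − 591296/667630 = (76334)/667630 = 0.114336.

0.114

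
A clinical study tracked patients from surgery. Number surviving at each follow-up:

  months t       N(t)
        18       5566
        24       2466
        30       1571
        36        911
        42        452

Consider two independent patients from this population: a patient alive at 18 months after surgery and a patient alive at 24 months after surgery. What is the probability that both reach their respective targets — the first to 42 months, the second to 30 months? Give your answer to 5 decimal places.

p₁ = N(42)/N(18) = 452/5566 = 0.081207; p₂ = N(30)/N(24) = 1571/2466 = 0.637064.
P(both) = p₁ × p₂ = 0.081207 × 0.637064 = 0.051734.

0.05173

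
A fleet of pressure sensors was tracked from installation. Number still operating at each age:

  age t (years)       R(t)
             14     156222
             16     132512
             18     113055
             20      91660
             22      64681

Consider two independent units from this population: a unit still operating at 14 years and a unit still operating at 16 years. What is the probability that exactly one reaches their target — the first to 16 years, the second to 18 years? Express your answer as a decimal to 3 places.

p₁ = R(16)/R(14) = 132512/156222 = 0.848229; p₂ = R(18)/R(16) = 113055/132512 = 0.853168.
P(exactly one) = p₁(1−p₂) + (1−p₁)p₂ = 0.124547 + 0.129486 = 0.254033.

0.254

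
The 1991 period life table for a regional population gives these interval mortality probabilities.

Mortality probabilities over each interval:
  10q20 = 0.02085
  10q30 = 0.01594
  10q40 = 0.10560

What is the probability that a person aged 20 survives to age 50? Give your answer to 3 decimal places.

Survival from 20 to 50 is the product of surviving each interval: (1 − 0.02085) × (1 − 0.01594) × (1 − 0.10560).
= 0.97915 × 0.98406 × 0.89440 = 0.861792.

0.862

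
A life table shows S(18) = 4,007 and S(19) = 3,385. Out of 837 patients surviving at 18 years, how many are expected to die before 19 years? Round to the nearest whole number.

130

The relevant probability is 1 − 3,385/4,007 = 0.155228.
Expected number = 837 × 0.155228 = 130.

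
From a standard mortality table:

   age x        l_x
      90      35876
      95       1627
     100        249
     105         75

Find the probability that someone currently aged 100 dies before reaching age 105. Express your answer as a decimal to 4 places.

0.6988

P(die before 105 | alive at 100) = 1 − l_105/l_100 = 1 − 75/249 = (174)/249 = 0.698795.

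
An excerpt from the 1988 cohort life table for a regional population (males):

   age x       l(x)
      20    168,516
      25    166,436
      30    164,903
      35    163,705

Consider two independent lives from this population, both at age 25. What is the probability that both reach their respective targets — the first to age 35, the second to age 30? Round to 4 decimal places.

0.9745

p₁ = l(35)/l(25) = 163,705/166,436 = 0.983591; p₂ = l(30)/l(25) = 164,903/166,436 = 0.990789.
P(both) = p₁ × p₂ = 0.983591 × 0.990789 = 0.974531.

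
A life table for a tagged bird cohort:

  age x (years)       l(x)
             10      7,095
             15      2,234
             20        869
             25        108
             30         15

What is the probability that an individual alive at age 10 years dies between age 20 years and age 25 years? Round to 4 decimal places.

This is the probability of reaching 20 but not 25, conditional on being alive at 10: (l(20) − l(25)) / l(10).
= (869 − 108) / 7,095 = 761 / 7,095 = 0.107259.

0.1073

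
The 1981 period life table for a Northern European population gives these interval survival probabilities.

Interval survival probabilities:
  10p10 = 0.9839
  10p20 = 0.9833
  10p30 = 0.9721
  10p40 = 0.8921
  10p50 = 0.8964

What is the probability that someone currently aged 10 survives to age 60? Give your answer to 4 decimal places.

50p10 = 0.9839 × 0.9833 × 0.9721 × 0.8921 × 0.8964.
= 0.752079.

0.7521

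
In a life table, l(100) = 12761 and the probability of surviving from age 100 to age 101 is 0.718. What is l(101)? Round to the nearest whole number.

l(101) = l(100) × p = 12761 × 0.718 = 9162.

9162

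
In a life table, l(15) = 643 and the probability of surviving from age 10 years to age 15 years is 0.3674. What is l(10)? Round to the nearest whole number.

1750

l(10) = l(15) / p = 643 / 0.3674 = 1750.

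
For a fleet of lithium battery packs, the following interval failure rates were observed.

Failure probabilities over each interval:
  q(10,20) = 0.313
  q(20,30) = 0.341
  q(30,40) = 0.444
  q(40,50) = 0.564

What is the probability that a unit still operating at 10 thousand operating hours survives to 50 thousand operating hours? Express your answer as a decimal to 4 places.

0.1097

The overall survival probability is (1 − 0.313) × (1 − 0.341) × (1 − 0.444) × (1 − 0.564).
= 0.687 × 0.659 × 0.556 × 0.436 = 0.109750.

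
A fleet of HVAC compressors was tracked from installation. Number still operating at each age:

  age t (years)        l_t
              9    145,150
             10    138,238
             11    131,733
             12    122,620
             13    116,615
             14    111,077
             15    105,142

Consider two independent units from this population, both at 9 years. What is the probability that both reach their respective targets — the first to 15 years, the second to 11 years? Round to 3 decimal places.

0.657

p₁ = l_15/l_9 = 105,142/145,150 = 0.724368; p₂ = l_11/l_9 = 131,733/145,150 = 0.907565.
P(both) = p₁ × p₂ = 0.724368 × 0.907565 = 0.657411.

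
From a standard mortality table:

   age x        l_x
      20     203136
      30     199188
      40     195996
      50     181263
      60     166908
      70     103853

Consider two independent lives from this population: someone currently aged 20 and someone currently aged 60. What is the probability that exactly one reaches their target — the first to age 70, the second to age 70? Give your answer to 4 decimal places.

p₁ = l_70/l_20 = 103853/203136 = 0.511249; p₂ = l_70/l_60 = 103853/166908 = 0.622217.
P(exactly one) = p₁(1−p₂) + (1−p₁)p₂ = 0.193141 + 0.304109 = 0.497250.

0.4973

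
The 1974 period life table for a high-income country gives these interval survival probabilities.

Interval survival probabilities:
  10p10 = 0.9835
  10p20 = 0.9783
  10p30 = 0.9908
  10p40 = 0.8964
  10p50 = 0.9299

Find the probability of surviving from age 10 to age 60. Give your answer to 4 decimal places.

Chaining the interval survival probabilities: 0.9835 × 0.9783 × 0.9908 × 0.8964 × 0.9299.
= 0.794640.

0.7946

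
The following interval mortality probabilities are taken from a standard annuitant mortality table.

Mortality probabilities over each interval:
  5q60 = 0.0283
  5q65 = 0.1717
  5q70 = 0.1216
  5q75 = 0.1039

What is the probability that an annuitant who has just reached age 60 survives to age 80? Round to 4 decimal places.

The overall survival probability is (1 − 0.0283) × (1 − 0.1717) × (1 − 0.1216) × (1 − 0.1039).
= 0.9717 × 0.8283 × 0.8784 × 0.8961 = 0.633532.

0.6335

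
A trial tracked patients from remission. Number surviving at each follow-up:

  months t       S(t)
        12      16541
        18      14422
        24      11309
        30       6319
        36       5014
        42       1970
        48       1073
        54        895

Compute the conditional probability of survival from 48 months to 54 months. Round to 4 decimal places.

The conditional survival probability is S(54)/S(48) = 895/1073 = 0.834110.

0.8341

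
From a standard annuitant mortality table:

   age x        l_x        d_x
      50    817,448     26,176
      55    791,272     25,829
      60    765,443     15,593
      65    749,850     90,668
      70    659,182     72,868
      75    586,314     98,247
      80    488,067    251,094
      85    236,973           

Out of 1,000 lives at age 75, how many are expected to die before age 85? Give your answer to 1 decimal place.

595.8

The relevant probability is 1 − 236,973/586,314 = 0.595826.
Expected number = 1,000 × 0.595826 = 595.8.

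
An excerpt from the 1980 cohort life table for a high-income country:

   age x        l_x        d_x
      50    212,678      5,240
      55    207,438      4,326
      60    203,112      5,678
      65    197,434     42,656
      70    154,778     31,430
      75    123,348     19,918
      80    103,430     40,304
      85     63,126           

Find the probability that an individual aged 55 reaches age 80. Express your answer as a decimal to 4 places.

We want 25p55 = l_80/l_55.
The conditional survival probability is l_80/l_55 = 103,430/207,438 = 0.498607.

0.4986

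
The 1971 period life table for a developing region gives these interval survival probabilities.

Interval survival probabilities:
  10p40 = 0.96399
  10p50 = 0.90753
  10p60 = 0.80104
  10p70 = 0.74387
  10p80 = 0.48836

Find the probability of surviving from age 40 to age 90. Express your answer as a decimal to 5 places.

Survival from 40 to 90 is the product of surviving each interval: 0.96399 × 0.90753 × 0.80104 × 0.74387 × 0.48836.
= 0.254580.

0.25458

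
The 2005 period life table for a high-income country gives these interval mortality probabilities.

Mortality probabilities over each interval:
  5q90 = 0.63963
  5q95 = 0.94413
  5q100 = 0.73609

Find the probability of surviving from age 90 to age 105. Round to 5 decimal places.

Chaining the interval survival probabilities: (1 − 0.63963) × (1 − 0.94413) × (1 − 0.73609).
= 0.36037 × 0.05587 × 0.26391 = 0.005314.

0.00531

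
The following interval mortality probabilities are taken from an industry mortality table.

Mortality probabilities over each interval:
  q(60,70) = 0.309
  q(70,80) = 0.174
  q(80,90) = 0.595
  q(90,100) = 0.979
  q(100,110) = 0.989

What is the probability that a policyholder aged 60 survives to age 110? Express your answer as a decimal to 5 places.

0.00005

Survival from 60 to 110 is the product of surviving each interval: (1 − 0.309) × (1 − 0.174) × (1 − 0.595) × (1 − 0.979) × (1 − 0.989).
= 0.691 × 0.826 × 0.405 × 0.021 × 0.011 = 0.000053.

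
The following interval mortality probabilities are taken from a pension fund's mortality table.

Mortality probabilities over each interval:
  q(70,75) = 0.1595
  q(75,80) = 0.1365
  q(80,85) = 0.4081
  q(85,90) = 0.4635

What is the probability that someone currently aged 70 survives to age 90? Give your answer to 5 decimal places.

Chaining the interval survival probabilities: (1 − 0.1595) × (1 − 0.1365) × (1 − 0.4081) × (1 − 0.4635).
= 0.8405 × 0.8635 × 0.5919 × 0.5365 = 0.230472.

0.23047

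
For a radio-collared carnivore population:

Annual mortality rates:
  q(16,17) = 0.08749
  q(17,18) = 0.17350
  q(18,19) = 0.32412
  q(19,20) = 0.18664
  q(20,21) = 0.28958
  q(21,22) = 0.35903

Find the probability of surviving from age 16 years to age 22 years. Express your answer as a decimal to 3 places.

0.189

Survival from 16 to 22 is the product of surviving each interval: (1 − 0.08749) × (1 − 0.17350) × (1 − 0.32412) × (1 − 0.18664) × (1 − 0.28958) × (1 − 0.35903).
= 0.91251 × 0.82650 × 0.67588 × 0.81336 × 0.71042 × 0.64097 = 0.188793.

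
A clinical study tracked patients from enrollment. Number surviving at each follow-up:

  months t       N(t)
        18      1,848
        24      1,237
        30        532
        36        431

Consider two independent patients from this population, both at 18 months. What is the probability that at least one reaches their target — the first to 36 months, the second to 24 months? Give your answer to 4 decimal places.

0.7465

p₁ = N(36)/N(18) = 431/1,848 = 0.233225; p₂ = N(24)/N(18) = 1,237/1,848 = 0.669372.
P(at least one) = 1 − (1−p₁)(1−p₂) = 1 − 0.766775 × 0.330628 = 0.746483.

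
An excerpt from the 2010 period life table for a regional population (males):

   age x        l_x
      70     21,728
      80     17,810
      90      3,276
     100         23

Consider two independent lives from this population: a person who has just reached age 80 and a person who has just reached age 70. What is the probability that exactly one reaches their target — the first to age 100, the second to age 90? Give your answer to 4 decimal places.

p₁ = l_100/l_80 = 23/17,810 = 0.001291; p₂ = l_90/l_70 = 3,276/21,728 = 0.150773.
P(exactly one) = p₁(1−p₂) + (1−p₁)p₂ = 0.001096 + 0.150578 = 0.151675.

0.1517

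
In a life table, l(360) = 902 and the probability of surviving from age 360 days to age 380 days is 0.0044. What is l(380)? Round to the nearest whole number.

l(380) = l(360) × p = 902 × 0.0044 = 4.

4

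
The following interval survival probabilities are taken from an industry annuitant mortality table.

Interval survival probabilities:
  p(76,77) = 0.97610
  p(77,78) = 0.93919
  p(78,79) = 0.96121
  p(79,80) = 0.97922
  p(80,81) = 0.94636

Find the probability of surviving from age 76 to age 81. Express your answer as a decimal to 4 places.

Survival from 76 to 81 is the product of surviving each interval: 0.97610 × 0.93919 × 0.96121 × 0.97922 × 0.94636.
= 0.816587.

0.8166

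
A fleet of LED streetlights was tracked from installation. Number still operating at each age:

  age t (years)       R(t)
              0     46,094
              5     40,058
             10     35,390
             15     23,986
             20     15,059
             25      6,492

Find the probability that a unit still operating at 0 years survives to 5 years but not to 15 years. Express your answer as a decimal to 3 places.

0.349

This is the probability of reaching 5 but not 15, conditional on being operational at 0: (R(5) − R(15)) / R(0).
= (40,058 − 23,986) / 46,094 = 16,072 / 46,094 = 0.348679.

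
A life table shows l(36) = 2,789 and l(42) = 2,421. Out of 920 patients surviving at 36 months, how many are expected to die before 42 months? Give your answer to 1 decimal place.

The relevant probability is 1 − 2,421/2,789 = 0.131947.
Expected number = 920 × 0.131947 = 121.4.

121.4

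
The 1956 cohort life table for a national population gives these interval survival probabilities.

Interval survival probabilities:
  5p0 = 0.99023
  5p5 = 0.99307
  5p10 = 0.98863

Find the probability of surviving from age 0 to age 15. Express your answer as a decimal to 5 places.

0.97219

Chaining the interval survival probabilities: 0.99023 × 0.99307 × 0.98863.
= 0.972187.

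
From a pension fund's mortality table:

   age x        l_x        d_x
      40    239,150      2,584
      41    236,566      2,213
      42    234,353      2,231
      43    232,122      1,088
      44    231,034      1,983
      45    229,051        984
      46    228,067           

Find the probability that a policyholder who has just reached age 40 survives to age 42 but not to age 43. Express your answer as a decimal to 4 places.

0.0093

We want 2|1q40 = (l_42 − l_43)/l_40.
This is the probability of reaching 42 but not 43, conditional on being alive at 40: (l_42 − l_43) / l_40.
= (234,353 − 232,122) / 239,150 = 2,231 / 239,150 = 0.009329.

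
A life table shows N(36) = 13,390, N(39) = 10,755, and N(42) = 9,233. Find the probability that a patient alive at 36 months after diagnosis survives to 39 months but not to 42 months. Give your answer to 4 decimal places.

This is the probability of reaching 39 but not 42, conditional on being alive at 36: (N(39) − N(42)) / N(36).
= (10,755 − 9,233) / 13,390 = 1,522 / 13,390 = 0.113667.

0.1137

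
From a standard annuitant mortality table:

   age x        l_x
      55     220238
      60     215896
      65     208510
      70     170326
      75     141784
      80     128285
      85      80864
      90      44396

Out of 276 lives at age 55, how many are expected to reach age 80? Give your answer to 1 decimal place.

160.8

The relevant probability is 128285/220238 = 0.582483.
Expected number = 276 × 0.582483 = 160.8.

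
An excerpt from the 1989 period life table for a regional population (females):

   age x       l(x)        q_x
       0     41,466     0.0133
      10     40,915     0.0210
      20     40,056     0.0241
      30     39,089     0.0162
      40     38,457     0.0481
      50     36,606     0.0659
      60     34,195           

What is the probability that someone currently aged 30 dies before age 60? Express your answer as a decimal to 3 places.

P(die before 60 | alive at 30) = 1 − l(60)/l(30) = 1 − 34,195/39,089 = (4,894)/39,089 = 0.125201.

0.125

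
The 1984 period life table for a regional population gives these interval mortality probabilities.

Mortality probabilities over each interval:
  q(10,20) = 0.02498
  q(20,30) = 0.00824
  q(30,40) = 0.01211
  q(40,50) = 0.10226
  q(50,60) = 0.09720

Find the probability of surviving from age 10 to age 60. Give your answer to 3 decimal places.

0.774

Chaining the interval survival probabilities: (1 − 0.02498) × (1 − 0.00824) × (1 − 0.01211) × (1 − 0.10226) × (1 − 0.09720).
= 0.97502 × 0.99176 × 0.98789 × 0.89774 × 0.90280 = 0.774231.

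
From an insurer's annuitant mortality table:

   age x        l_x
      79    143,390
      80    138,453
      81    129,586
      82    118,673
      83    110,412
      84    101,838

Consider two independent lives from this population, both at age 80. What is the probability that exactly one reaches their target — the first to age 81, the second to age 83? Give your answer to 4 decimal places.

0.2406

p₁ = l_81/l_80 = 129,586/138,453 = 0.935957; p₂ = l_83/l_80 = 110,412/138,453 = 0.797469.
P(exactly one) = p₁(1−p₂) + (1−p₁)p₂ = 0.189560 + 0.051072 = 0.240633.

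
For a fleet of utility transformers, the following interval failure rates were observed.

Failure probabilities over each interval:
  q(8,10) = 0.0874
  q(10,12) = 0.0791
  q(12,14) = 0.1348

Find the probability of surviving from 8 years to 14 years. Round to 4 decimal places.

0.7271

Chaining the interval survival probabilities: (1 − 0.0874) × (1 − 0.0791) × (1 − 0.1348).
= 0.9126 × 0.9209 × 0.8652 = 0.727126.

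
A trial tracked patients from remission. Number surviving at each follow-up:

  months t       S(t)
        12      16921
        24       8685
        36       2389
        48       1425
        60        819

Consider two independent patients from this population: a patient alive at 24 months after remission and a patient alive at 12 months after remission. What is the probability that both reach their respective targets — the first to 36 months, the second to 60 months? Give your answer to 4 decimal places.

p₁ = S(36)/S(24) = 2389/8685 = 0.275072; p₂ = S(60)/S(12) = 819/16921 = 0.048401.
P(both) = p₁ × p₂ = 0.275072 × 0.048401 = 0.013314.

0.0133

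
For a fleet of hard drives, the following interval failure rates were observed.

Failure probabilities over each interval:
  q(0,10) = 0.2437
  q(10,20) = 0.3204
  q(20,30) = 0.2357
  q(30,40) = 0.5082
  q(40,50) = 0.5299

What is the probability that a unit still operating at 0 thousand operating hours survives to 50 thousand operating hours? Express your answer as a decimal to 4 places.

Chaining the interval survival probabilities: (1 − 0.2437) × (1 − 0.3204) × (1 − 0.2357) × (1 − 0.5082) × (1 − 0.5299).
= 0.7563 × 0.6796 × 0.7643 × 0.4918 × 0.4701 = 0.090822.

0.0908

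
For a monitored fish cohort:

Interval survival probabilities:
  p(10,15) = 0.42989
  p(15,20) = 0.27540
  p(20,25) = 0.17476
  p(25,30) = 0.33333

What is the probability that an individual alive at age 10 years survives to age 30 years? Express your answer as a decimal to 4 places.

The overall survival probability is 0.42989 × 0.27540 × 0.17476 × 0.33333.
= 0.006897.

0.0069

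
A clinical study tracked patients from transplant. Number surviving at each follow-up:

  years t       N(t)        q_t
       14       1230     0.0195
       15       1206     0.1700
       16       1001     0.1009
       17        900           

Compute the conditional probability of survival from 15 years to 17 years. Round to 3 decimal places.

The conditional survival probability is N(17)/N(15) = 900/1206 = 0.746269.

0.746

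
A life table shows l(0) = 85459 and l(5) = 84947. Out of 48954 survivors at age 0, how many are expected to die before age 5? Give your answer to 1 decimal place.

The relevant probability is 1 − 84947/85459 = 0.005991.
Expected number = 48954 × 0.005991 = 293.3.

293.3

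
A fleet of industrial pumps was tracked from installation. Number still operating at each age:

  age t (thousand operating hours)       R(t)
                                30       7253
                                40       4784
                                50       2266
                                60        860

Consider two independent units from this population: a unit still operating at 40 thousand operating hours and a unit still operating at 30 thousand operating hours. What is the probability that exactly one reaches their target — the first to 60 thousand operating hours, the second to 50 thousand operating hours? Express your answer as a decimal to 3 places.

0.380

p₁ = R(60)/R(40) = 860/4784 = 0.179766; p₂ = R(50)/R(30) = 2266/7253 = 0.312422.
P(exactly one) = p₁(1−p₂) + (1−p₁)p₂ = 0.123603 + 0.256259 = 0.379862.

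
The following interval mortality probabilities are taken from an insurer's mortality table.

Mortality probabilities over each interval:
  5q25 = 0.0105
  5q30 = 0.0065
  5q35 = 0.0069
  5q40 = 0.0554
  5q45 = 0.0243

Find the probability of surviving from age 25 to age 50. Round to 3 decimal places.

Survival from 25 to 50 is the product of surviving each interval: (1 − 0.0105) × (1 − 0.0065) × (1 − 0.0069) × (1 − 0.0554) × (1 − 0.0243).
= 0.9895 × 0.9935 × 0.9931 × 0.9446 × 0.9757 = 0.899789.

0.900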